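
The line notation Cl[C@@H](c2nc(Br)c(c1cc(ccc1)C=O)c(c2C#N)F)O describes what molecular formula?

Heavy atoms from the SMILES: 1 Br, 14 C, 1 Cl, 1 F, 2 N, 2 O.
Implicit hydrogens by atom environment:
  7 × C (aromatic): no H
  4 × C (aromatic): 1 H each → 4
  2 × C: 1 H each → 2
  1 × Br: no H
  1 × C: no H
  1 × Cl: no H
  1 × F: no H
  1 × N (aromatic): no H
  1 × N: no H
  1 × O: 1 H
  1 × O: no H
  Total hydrogens = 7.
Molecular formula: C14H7BrClFN2O2

C14H7BrClFN2O2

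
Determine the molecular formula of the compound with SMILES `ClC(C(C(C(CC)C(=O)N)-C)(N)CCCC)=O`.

C12H23ClN2O2

Heavy atoms from the SMILES: 12 C, 1 Cl, 2 N, 2 O.
Implicit hydrogens by atom environment:
  4 × C: 2 H each → 8
  3 × C: 3 H each → 9
  3 × C: no H
  2 × C: 1 H each → 2
  2 × N: 2 H each → 4
  2 × O: no H
  1 × Cl: no H
  Total hydrogens = 23.
Molecular formula: C12H23ClN2O2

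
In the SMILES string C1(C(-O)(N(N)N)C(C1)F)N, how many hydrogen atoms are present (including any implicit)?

Hydrogens are implicit in SMILES; fill each atom to its normal valence:
  3 × N: 2 H each → 6
  2 × C: 1 H each → 2
  1 × C: 2 H
  1 × C: no H
  1 × F: no H
  1 × N: no H
  1 × O: 1 H
  Total hydrogens = 11.

11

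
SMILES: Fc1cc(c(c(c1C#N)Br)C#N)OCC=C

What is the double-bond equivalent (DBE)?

Molecular formula from the SMILES: C11H6BrFN2O.
DoU = (2C + 2 + N − H − X)/2 = (2·11 + 2 + 2 − 6 − 2)/2 = 18/2 = 9.
(Structurally: 1 ring(s) + 8 π bond(s) = 9.)

9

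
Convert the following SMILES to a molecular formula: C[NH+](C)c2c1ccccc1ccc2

Heavy atoms from the SMILES: 12 C, 1 N.
Implicit hydrogens by atom environment:
  7 × C (aromatic): 1 H each → 7
  3 × C (aromatic): no H
  2 × C: 3 H each → 6
  1 × N (charge +1): 1 H
  Total hydrogens = 14.
Net charge +1.
Molecular formula: C12H14N+

C12H14N+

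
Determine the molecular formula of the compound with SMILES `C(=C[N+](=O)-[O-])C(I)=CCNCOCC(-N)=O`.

Heavy atoms from the SMILES: 8 C, 1 I, 3 N, 4 O.
Implicit hydrogens by atom environment:
  3 × C: 2 H each → 6
  3 × C: 1 H each → 3
  3 × O: no H
  2 × C: no H
  1 × I: no H
  1 × N: 2 H
  1 × N: 1 H
  1 × N (charge +1): no H
  1 × O (charge -1): no H
  Total hydrogens = 12.
Molecular formula: C8H12IN3O4

C8H12IN3O4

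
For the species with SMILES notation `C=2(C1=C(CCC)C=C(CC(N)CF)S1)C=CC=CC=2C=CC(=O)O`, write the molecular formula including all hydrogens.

Heavy atoms from the SMILES: 19 C, 1 F, 1 N, 2 O, 1 S.
Implicit hydrogens by atom environment:
  5 × C (aromatic): 1 H each → 5
  5 × C (aromatic): no H
  4 × C: 2 H each → 8
  3 × C: 1 H each → 3
  1 × C: 3 H
  1 × C: no H
  1 × F: no H
  1 × N: 2 H
  1 × O: 1 H
  1 × O: no H
  1 × S (aromatic): no H
  Total hydrogens = 22.
Molecular formula: C19H22FNO2S

C19H22FNO2S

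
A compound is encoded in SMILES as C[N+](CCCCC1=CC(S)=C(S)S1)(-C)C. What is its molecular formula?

Heavy atoms from the SMILES: 11 C, 1 N, 3 S.
Implicit hydrogens by atom environment:
  4 × C: 2 H each → 8
  3 × C: 3 H each → 9
  3 × C (aromatic): no H
  2 × S: 1 H each → 2
  1 × C (aromatic): 1 H
  1 × N (charge +1): no H
  1 × S (aromatic): no H
  Total hydrogens = 20.
Net charge +1.
Molecular formula: C11H20NS3+

C11H20NS3+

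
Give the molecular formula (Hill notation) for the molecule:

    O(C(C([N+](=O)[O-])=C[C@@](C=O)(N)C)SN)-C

Heavy atoms from the SMILES: 7 C, 3 N, 4 O, 1 S.
Implicit hydrogens by atom environment:
  3 × C: 1 H each → 3
  3 × O: no H
  2 × C: 3 H each → 6
  2 × C: no H
  2 × N: 2 H each → 4
  1 × N (charge +1): no H
  1 × O (charge -1): no H
  1 × S: no H
  Total hydrogens = 13.
Molecular formula: C7H13N3O4S

C7H13N3O4S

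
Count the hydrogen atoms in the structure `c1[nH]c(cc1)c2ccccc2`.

Hydrogens are implicit in SMILES; fill each atom to its normal valence:
  8 × C (aromatic): 1 H each → 8
  2 × C (aromatic): no H
  1 × N (aromatic): 1 H
  Total hydrogens = 9.

9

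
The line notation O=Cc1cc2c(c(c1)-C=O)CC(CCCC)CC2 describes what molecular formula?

C16H20O2

Heavy atoms from the SMILES: 16 C, 2 O.
Implicit hydrogens by atom environment:
  6 × C: 2 H each → 12
  4 × C (aromatic): no H
  3 × C: 1 H each → 3
  2 × C (aromatic): 1 H each → 2
  2 × O: no H
  1 × C: 3 H
  Total hydrogens = 20.
Molecular formula: C16H20O2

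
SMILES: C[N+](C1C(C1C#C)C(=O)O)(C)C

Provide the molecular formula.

C9H14NO2+

Heavy atoms from the SMILES: 9 C, 1 N, 2 O.
Implicit hydrogens by atom environment:
  4 × C: 1 H each → 4
  3 × C: 3 H each → 9
  2 × C: no H
  1 × N (charge +1): no H
  1 × O: 1 H
  1 × O: no H
  Total hydrogens = 14.
Net charge +1.
Molecular formula: C9H14NO2+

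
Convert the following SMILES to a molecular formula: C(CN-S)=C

C3H7NS

Heavy atoms from the SMILES: 3 C, 1 N, 1 S.
Implicit hydrogens by atom environment:
  2 × C: 2 H each → 4
  1 × C: 1 H
  1 × N: 1 H
  1 × S: 1 H
  Total hydrogens = 7.
Molecular formula: C3H7NS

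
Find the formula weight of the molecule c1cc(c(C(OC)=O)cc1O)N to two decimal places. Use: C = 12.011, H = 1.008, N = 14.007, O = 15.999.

167.16

Molecular formula: C8H9NO3.
M = 8×12.011 + 9×1.008 + 1×14.007 + 3×15.999 = 167.16 g/mol.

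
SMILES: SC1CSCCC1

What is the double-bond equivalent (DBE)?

1

Molecular formula from the SMILES: C5H10S2.
DoU = (2C + 2 + N − H − X)/2 = (2·5 + 2 + 0 − 10 − 0)/2 = 2/2 = 1.
(Structurally: 1 ring(s) + 0 π bond(s) = 1.)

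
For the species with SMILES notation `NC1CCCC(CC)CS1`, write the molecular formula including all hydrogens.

Heavy atoms from the SMILES: 8 C, 1 N, 1 S.
Implicit hydrogens by atom environment:
  5 × C: 2 H each → 10
  2 × C: 1 H each → 2
  1 × C: 3 H
  1 × N: 2 H
  1 × S: no H
  Total hydrogens = 17.
Molecular formula: C8H17NS

C8H17NS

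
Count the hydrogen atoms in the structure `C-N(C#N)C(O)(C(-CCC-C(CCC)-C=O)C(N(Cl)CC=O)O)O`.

26

Hydrogens are implicit in SMILES; fill each atom to its normal valence:
  6 × C: 2 H each → 12
  5 × C: 1 H each → 5
  3 × N: no H
  3 × O: 1 H each → 3
  2 × C: 3 H each → 6
  2 × C: no H
  2 × O: no H
  1 × Cl: no H
  Total hydrogens = 26.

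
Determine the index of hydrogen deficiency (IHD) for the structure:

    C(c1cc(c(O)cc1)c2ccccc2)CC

8

Molecular formula from the SMILES: C15H16O.
DoU = (2C + 2 + N − H − X)/2 = (2·15 + 2 + 0 − 16 − 0)/2 = 16/2 = 8.
(Structurally: 2 ring(s) + 6 π bond(s) = 8.)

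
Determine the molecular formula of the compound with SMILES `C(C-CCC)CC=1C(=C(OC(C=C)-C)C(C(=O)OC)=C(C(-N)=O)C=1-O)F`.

C19H26FNO5

Heavy atoms from the SMILES: 19 C, 1 F, 1 N, 5 O.
Implicit hydrogens by atom environment:
  6 × C: 2 H each → 12
  6 × C (aromatic): no H
  4 × O: no H
  3 × C: 3 H each → 9
  2 × C: 1 H each → 2
  2 × C: no H
  1 × F: no H
  1 × N: 2 H
  1 × O: 1 H
  Total hydrogens = 26.
Molecular formula: C19H26FNO5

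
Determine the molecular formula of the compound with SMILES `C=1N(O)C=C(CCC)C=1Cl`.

Heavy atoms from the SMILES: 7 C, 1 Cl, 1 N, 1 O.
Implicit hydrogens by atom environment:
  2 × C: 2 H each → 4
  2 × C (aromatic): 1 H each → 2
  2 × C (aromatic): no H
  1 × C: 3 H
  1 × Cl: no H
  1 × N (aromatic): no H
  1 × O: 1 H
  Total hydrogens = 10.
Molecular formula: C7H10ClNO

C7H10ClNO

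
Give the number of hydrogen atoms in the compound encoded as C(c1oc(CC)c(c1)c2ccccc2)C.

Hydrogens are implicit in SMILES; fill each atom to its normal valence:
  6 × C (aromatic): 1 H each → 6
  4 × C (aromatic): no H
  2 × C: 3 H each → 6
  2 × C: 2 H each → 4
  1 × O (aromatic): no H
  Total hydrogens = 16.

16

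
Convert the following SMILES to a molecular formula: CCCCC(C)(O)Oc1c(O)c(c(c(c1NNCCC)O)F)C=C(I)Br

C17H25BrFIN2O4

Heavy atoms from the SMILES: 1 Br, 17 C, 1 F, 1 I, 2 N, 4 O.
Implicit hydrogens by atom environment:
  6 × C (aromatic): no H
  5 × C: 2 H each → 10
  3 × C: 3 H each → 9
  3 × O: 1 H each → 3
  2 × C: no H
  2 × N: 1 H each → 2
  1 × Br: no H
  1 × C: 1 H
  1 × F: no H
  1 × I: no H
  1 × O: no H
  Total hydrogens = 25.
Molecular formula: C17H25BrFIN2O4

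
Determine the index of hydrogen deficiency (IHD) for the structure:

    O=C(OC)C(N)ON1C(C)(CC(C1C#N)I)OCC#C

6

Molecular formula from the SMILES: C12H16IN3O4.
DoU = (2C + 2 + N − H − X)/2 = (2·12 + 2 + 3 − 16 − 1)/2 = 12/2 = 6.
(Structurally: 1 ring(s) + 5 π bond(s) = 6.)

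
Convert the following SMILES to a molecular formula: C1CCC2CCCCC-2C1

C10H18

Heavy atoms from the SMILES: 10 C.
Implicit hydrogens by atom environment:
  8 × C: 2 H each → 16
  2 × C: 1 H each → 2
  Total hydrogens = 18.
Molecular formula: C10H18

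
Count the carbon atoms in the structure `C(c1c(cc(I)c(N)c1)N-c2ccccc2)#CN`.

14

The symbol for carbon appears 14 times in the SMILES. Lowercase c denotes aromatic carbon and counts toward C.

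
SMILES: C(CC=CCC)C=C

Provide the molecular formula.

C8H14

Heavy atoms from the SMILES: 8 C.
Implicit hydrogens by atom environment:
  4 × C: 2 H each → 8
  3 × C: 1 H each → 3
  1 × C: 3 H
  Total hydrogens = 14.
Molecular formula: C8H14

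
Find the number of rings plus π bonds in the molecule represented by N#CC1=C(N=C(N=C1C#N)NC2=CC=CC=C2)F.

Molecular formula from the SMILES: C12H6FN5.
DoU = (2C + 2 + N − H − X)/2 = (2·12 + 2 + 5 − 6 − 1)/2 = 24/2 = 12.
(Structurally: 2 ring(s) + 10 π bond(s) = 12.)

12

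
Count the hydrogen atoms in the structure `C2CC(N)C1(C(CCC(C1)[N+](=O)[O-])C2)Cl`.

Hydrogens are implicit in SMILES; fill each atom to its normal valence:
  6 × C: 2 H each → 12
  3 × C: 1 H each → 3
  1 × C: no H
  1 × Cl: no H
  1 × N: 2 H
  1 × N (charge +1): no H
  1 × O: no H
  1 × O (charge -1): no H
  Total hydrogens = 17.

17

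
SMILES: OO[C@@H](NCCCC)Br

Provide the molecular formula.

C5H12BrNO2

Heavy atoms from the SMILES: 1 Br, 5 C, 1 N, 2 O.
Implicit hydrogens by atom environment:
  3 × C: 2 H each → 6
  1 × Br: no H
  1 × C: 3 H
  1 × C: 1 H
  1 × N: 1 H
  1 × O: 1 H
  1 × O: no H
  Total hydrogens = 12.
Molecular formula: C5H12BrNO2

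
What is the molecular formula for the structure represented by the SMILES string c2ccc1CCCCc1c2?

Heavy atoms from the SMILES: 10 C.
Implicit hydrogens by atom environment:
  4 × C: 2 H each → 8
  4 × C (aromatic): 1 H each → 4
  2 × C (aromatic): no H
  Total hydrogens = 12.
Molecular formula: C10H12

C10H12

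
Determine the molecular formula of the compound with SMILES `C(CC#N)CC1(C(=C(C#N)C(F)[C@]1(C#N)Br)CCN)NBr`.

C13H14Br2FN5

Heavy atoms from the SMILES: 2 Br, 13 C, 1 F, 5 N.
Implicit hydrogens by atom environment:
  7 × C: no H
  5 × C: 2 H each → 10
  3 × N: no H
  2 × Br: no H
  1 × C: 1 H
  1 × F: no H
  1 × N: 2 H
  1 × N: 1 H
  Total hydrogens = 14.
Molecular formula: C13H14Br2FN5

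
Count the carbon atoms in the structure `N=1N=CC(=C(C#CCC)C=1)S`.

The symbol for carbon appears 8 times in the SMILES.

8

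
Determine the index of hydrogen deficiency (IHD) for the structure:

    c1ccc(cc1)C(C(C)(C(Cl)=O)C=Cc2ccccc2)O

Molecular formula from the SMILES: C18H17ClO2.
DoU = (2C + 2 + N − H − X)/2 = (2·18 + 2 + 0 − 17 − 1)/2 = 20/2 = 10.
(Structurally: 2 ring(s) + 8 π bond(s) = 10.)

10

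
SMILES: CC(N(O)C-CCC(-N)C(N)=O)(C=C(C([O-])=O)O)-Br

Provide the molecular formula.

Heavy atoms from the SMILES: 1 Br, 10 C, 3 N, 5 O.
Implicit hydrogens by atom environment:
  4 × C: no H
  3 × C: 2 H each → 6
  2 × C: 1 H each → 2
  2 × N: 2 H each → 4
  2 × O: 1 H each → 2
  2 × O: no H
  1 × Br: no H
  1 × C: 3 H
  1 × N: no H
  1 × O (charge -1): no H
  Total hydrogens = 17.
Net charge -1.
Molecular formula: C10H17BrN3O5-

C10H17BrN3O5-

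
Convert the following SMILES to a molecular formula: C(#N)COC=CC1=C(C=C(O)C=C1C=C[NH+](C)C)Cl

Heavy atoms from the SMILES: 14 C, 1 Cl, 2 N, 2 O.
Implicit hydrogens by atom environment:
  4 × C: 1 H each → 4
  4 × C (aromatic): no H
  2 × C: 3 H each → 6
  2 × C (aromatic): 1 H each → 2
  1 × C: 2 H
  1 × C: no H
  1 × Cl: no H
  1 × N (charge +1): 1 H
  1 × N: no H
  1 × O: 1 H
  1 × O: no H
  Total hydrogens = 16.
Net charge +1.
Molecular formula: C14H16ClN2O2+

C14H16ClN2O2+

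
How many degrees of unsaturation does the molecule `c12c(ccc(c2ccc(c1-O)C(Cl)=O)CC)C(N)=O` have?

9

Molecular formula from the SMILES: C14H12ClNO3.
DoU = (2C + 2 + N − H − X)/2 = (2·14 + 2 + 1 − 12 − 1)/2 = 18/2 = 9.
(Structurally: 2 ring(s) + 7 π bond(s) = 9.)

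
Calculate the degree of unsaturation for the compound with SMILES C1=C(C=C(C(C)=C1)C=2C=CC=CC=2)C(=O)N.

Molecular formula from the SMILES: C14H13NO.
DoU = (2C + 2 + N − H − X)/2 = (2·14 + 2 + 1 − 13 − 0)/2 = 18/2 = 9.
(Structurally: 2 ring(s) + 7 π bond(s) = 9.)

9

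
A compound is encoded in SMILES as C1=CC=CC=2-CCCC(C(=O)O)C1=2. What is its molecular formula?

Heavy atoms from the SMILES: 11 C, 2 O.
Implicit hydrogens by atom environment:
  4 × C (aromatic): 1 H each → 4
  3 × C: 2 H each → 6
  2 × C (aromatic): no H
  1 × C: 1 H
  1 × C: no H
  1 × O: 1 H
  1 × O: no H
  Total hydrogens = 12.
Molecular formula: C11H12O2

C11H12O2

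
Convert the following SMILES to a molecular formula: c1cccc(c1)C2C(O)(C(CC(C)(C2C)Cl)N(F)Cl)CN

C15H21Cl2FN2O

Heavy atoms from the SMILES: 15 C, 2 Cl, 1 F, 2 N, 1 O.
Implicit hydrogens by atom environment:
  5 × C (aromatic): 1 H each → 5
  3 × C: 1 H each → 3
  2 × C: 3 H each → 6
  2 × C: 2 H each → 4
  2 × C: no H
  2 × Cl: no H
  1 × C (aromatic): no H
  1 × F: no H
  1 × N: 2 H
  1 × N: no H
  1 × O: 1 H
  Total hydrogens = 21.
Molecular formula: C15H21Cl2FN2O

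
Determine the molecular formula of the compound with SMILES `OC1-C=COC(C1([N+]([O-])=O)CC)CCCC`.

C11H19NO4

Heavy atoms from the SMILES: 11 C, 1 N, 4 O.
Implicit hydrogens by atom environment:
  4 × C: 2 H each → 8
  4 × C: 1 H each → 4
  2 × C: 3 H each → 6
  2 × O: no H
  1 × C: no H
  1 × N (charge +1): no H
  1 × O: 1 H
  1 × O (charge -1): no H
  Total hydrogens = 19.
Molecular formula: C11H19NO4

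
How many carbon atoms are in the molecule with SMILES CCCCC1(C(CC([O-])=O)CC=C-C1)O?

The symbol for carbon appears 12 times in the SMILES.

12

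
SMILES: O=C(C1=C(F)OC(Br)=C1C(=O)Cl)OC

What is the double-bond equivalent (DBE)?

Molecular formula from the SMILES: C7H3BrClFO4.
DoU = (2C + 2 + N − H − X)/2 = (2·7 + 2 + 0 − 3 − 3)/2 = 10/2 = 5.
(Structurally: 1 ring(s) + 4 π bond(s) = 5.)

5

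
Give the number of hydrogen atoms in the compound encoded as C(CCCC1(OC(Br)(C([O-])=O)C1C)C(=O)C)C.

18

Hydrogens are implicit in SMILES; fill each atom to its normal valence:
  4 × C: 2 H each → 8
  4 × C: no H
  3 × C: 3 H each → 9
  3 × O: no H
  1 × Br: no H
  1 × C: 1 H
  1 × O (charge -1): no H
  Total hydrogens = 18.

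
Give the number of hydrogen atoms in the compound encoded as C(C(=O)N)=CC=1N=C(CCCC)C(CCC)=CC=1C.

24

Hydrogens are implicit in SMILES; fill each atom to its normal valence:
  5 × C: 2 H each → 10
  4 × C (aromatic): no H
  3 × C: 3 H each → 9
  2 × C: 1 H each → 2
  1 × C (aromatic): 1 H
  1 × C: no H
  1 × N: 2 H
  1 × N (aromatic): no H
  1 × O: no H
  Total hydrogens = 24.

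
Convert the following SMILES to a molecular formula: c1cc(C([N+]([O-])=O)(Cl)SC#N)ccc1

C8H5ClN2O2S

Heavy atoms from the SMILES: 8 C, 1 Cl, 2 N, 2 O, 1 S.
Implicit hydrogens by atom environment:
  5 × C (aromatic): 1 H each → 5
  2 × C: no H
  1 × C (aromatic): no H
  1 × Cl: no H
  1 × N (charge +1): no H
  1 × N: no H
  1 × O: no H
  1 × O (charge -1): no H
  1 × S: no H
  Total hydrogens = 5.
Molecular formula: C8H5ClN2O2S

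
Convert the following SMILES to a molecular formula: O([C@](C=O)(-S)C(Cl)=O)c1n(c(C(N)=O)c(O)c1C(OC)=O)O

Heavy atoms from the SMILES: 10 C, 1 Cl, 2 N, 8 O, 1 S.
Implicit hydrogens by atom environment:
  6 × O: no H
  4 × C (aromatic): no H
  4 × C: no H
  2 × O: 1 H each → 2
  1 × C: 3 H
  1 × C: 1 H
  1 × Cl: no H
  1 × N: 2 H
  1 × N (aromatic): no H
  1 × S: 1 H
  Total hydrogens = 9.
Molecular formula: C10H9ClN2O8S

C10H9ClN2O8S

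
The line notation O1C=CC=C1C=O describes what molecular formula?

C5H4O2

Heavy atoms from the SMILES: 5 C, 2 O.
Implicit hydrogens by atom environment:
  3 × C (aromatic): 1 H each → 3
  1 × C: 1 H
  1 × C (aromatic): no H
  1 × O (aromatic): no H
  1 × O: no H
  Total hydrogens = 4.
Molecular formula: C5H4O2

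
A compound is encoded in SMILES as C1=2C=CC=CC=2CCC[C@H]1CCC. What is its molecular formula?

C13H18

Heavy atoms from the SMILES: 13 C.
Implicit hydrogens by atom environment:
  5 × C: 2 H each → 10
  4 × C (aromatic): 1 H each → 4
  2 × C (aromatic): no H
  1 × C: 3 H
  1 × C: 1 H
  Total hydrogens = 18.
Molecular formula: C13H18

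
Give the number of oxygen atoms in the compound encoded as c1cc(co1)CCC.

The symbol for oxygen appears 1 time in the SMILES.

1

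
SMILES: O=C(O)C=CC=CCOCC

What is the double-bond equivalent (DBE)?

3

Molecular formula from the SMILES: C8H12O3.
DoU = (2C + 2 + N − H − X)/2 = (2·8 + 2 + 0 − 12 − 0)/2 = 6/2 = 3.
(Structurally: 0 ring(s) + 3 π bond(s) = 3.)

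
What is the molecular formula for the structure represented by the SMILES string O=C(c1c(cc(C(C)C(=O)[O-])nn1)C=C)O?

Heavy atoms from the SMILES: 10 C, 2 N, 4 O.
Implicit hydrogens by atom environment:
  3 × C (aromatic): no H
  2 × C: 1 H each → 2
  2 × C: no H
  2 × N (aromatic): no H
  2 × O: no H
  1 × C: 3 H
  1 × C: 2 H
  1 × C (aromatic): 1 H
  1 × O: 1 H
  1 × O (charge -1): no H
  Total hydrogens = 9.
Net charge -1.
Molecular formula: C10H9N2O4-

C10H9N2O4-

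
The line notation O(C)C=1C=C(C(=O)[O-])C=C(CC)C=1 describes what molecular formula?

Heavy atoms from the SMILES: 10 C, 3 O.
Implicit hydrogens by atom environment:
  3 × C (aromatic): 1 H each → 3
  3 × C (aromatic): no H
  2 × C: 3 H each → 6
  2 × O: no H
  1 × C: 2 H
  1 × C: no H
  1 × O (charge -1): no H
  Total hydrogens = 11.
Net charge -1.
Molecular formula: C10H11O3-

C10H11O3-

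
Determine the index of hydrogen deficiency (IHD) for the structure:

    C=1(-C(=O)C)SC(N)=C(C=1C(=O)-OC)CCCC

5

Molecular formula from the SMILES: C12H17NO3S.
DoU = (2C + 2 + N − H − X)/2 = (2·12 + 2 + 1 − 17 − 0)/2 = 10/2 = 5.
(Structurally: 1 ring(s) + 4 π bond(s) = 5.)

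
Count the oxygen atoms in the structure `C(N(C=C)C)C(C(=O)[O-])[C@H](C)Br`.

2

The symbol for oxygen appears 2 times in the SMILES.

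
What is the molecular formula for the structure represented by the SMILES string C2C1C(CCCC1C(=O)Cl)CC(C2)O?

C11H17ClO2

Heavy atoms from the SMILES: 11 C, 1 Cl, 2 O.
Implicit hydrogens by atom environment:
  6 × C: 2 H each → 12
  4 × C: 1 H each → 4
  1 × C: no H
  1 × Cl: no H
  1 × O: 1 H
  1 × O: no H
  Total hydrogens = 17.
Molecular formula: C11H17ClO2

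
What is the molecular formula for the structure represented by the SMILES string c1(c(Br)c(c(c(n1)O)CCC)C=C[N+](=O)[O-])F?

C10H10BrFN2O3

Heavy atoms from the SMILES: 1 Br, 10 C, 1 F, 2 N, 3 O.
Implicit hydrogens by atom environment:
  5 × C (aromatic): no H
  2 × C: 2 H each → 4
  2 × C: 1 H each → 2
  1 × Br: no H
  1 × C: 3 H
  1 × F: no H
  1 × N (aromatic): no H
  1 × N (charge +1): no H
  1 × O: 1 H
  1 × O: no H
  1 × O (charge -1): no H
  Total hydrogens = 10.
Molecular formula: C10H10BrFN2O3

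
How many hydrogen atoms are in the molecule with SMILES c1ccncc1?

Hydrogens are implicit in SMILES; fill each atom to its normal valence:
  5 × C (aromatic): 1 H each → 5
  1 × N (aromatic): no H
  Total hydrogens = 5.

5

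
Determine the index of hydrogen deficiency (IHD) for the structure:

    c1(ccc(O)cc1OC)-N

4

Molecular formula from the SMILES: C7H9NO2.
DoU = (2C + 2 + N − H − X)/2 = (2·7 + 2 + 1 − 9 − 0)/2 = 8/2 = 4.
(Structurally: 1 ring(s) + 3 π bond(s) = 4.)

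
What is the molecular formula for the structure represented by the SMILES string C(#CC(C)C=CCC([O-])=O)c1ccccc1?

Heavy atoms from the SMILES: 14 C, 2 O.
Implicit hydrogens by atom environment:
  5 × C (aromatic): 1 H each → 5
  3 × C: 1 H each → 3
  3 × C: no H
  1 × C: 3 H
  1 × C: 2 H
  1 × C (aromatic): no H
  1 × O: no H
  1 × O (charge -1): no H
  Total hydrogens = 13.
Net charge -1.
Molecular formula: C14H13O2-

C14H13O2-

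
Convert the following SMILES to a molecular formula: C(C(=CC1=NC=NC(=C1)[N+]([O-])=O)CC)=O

Heavy atoms from the SMILES: 9 C, 3 N, 3 O.
Implicit hydrogens by atom environment:
  2 × C (aromatic): 1 H each → 2
  2 × C: 1 H each → 2
  2 × C (aromatic): no H
  2 × N (aromatic): no H
  2 × O: no H
  1 × C: 3 H
  1 × C: 2 H
  1 × C: no H
  1 × N (charge +1): no H
  1 × O (charge -1): no H
  Total hydrogens = 9.
Molecular formula: C9H9N3O3

C9H9N3O3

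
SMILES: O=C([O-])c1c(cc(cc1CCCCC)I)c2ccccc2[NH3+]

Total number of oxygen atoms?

2

The symbol for oxygen appears 2 times in the SMILES.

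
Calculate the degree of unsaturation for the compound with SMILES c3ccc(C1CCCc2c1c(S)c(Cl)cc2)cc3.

9

Molecular formula from the SMILES: C16H15ClS.
DoU = (2C + 2 + N − H − X)/2 = (2·16 + 2 + 0 − 15 − 1)/2 = 18/2 = 9.
(Structurally: 3 ring(s) + 6 π bond(s) = 9.)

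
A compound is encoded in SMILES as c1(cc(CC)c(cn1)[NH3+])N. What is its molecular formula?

C7H12N3+

Heavy atoms from the SMILES: 7 C, 3 N.
Implicit hydrogens by atom environment:
  3 × C (aromatic): no H
  2 × C (aromatic): 1 H each → 2
  1 × C: 3 H
  1 × C: 2 H
  1 × N (charge +1): 3 H
  1 × N: 2 H
  1 × N (aromatic): no H
  Total hydrogens = 12.
Net charge +1.
Molecular formula: C7H12N3+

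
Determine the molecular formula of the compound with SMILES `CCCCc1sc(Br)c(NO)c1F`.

C8H11BrFNOS

Heavy atoms from the SMILES: 1 Br, 8 C, 1 F, 1 N, 1 O, 1 S.
Implicit hydrogens by atom environment:
  4 × C (aromatic): no H
  3 × C: 2 H each → 6
  1 × Br: no H
  1 × C: 3 H
  1 × F: no H
  1 × N: 1 H
  1 × O: 1 H
  1 × S (aromatic): no H
  Total hydrogens = 11.
Molecular formula: C8H11BrFNOS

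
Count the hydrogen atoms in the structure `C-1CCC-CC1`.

12

Hydrogens are implicit in SMILES; fill each atom to its normal valence:
  6 × C: 2 H each → 12
  Total hydrogens = 12.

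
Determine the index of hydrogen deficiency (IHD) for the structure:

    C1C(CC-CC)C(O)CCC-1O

Molecular formula from the SMILES: C10H20O2.
DoU = (2C + 2 + N − H − X)/2 = (2·10 + 2 + 0 − 20 − 0)/2 = 2/2 = 1.
(Structurally: 1 ring(s) + 0 π bond(s) = 1.)

1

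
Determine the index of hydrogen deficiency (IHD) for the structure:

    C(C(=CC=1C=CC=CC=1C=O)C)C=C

Molecular formula from the SMILES: C13H14O.
DoU = (2C + 2 + N − H − X)/2 = (2·13 + 2 + 0 − 14 − 0)/2 = 14/2 = 7.
(Structurally: 1 ring(s) + 6 π bond(s) = 7.)

7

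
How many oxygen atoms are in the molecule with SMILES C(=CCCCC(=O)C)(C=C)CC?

The symbol for oxygen appears 1 time in the SMILES.

1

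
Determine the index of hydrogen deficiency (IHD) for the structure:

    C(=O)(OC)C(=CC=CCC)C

Molecular formula from the SMILES: C9H14O2.
DoU = (2C + 2 + N − H − X)/2 = (2·9 + 2 + 0 − 14 − 0)/2 = 6/2 = 3.
(Structurally: 0 ring(s) + 3 π bond(s) = 3.)

3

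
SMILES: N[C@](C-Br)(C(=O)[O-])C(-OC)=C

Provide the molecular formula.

Heavy atoms from the SMILES: 1 Br, 6 C, 1 N, 3 O.
Implicit hydrogens by atom environment:
  3 × C: no H
  2 × C: 2 H each → 4
  2 × O: no H
  1 × Br: no H
  1 × C: 3 H
  1 × N: 2 H
  1 × O (charge -1): no H
  Total hydrogens = 9.
Net charge -1.
Molecular formula: C6H9BrNO3-

C6H9BrNO3-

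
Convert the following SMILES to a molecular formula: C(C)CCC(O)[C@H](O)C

C7H16O2

Heavy atoms from the SMILES: 7 C, 2 O.
Implicit hydrogens by atom environment:
  3 × C: 2 H each → 6
  2 × C: 3 H each → 6
  2 × C: 1 H each → 2
  2 × O: 1 H each → 2
  Total hydrogens = 16.
Molecular formula: C7H16O2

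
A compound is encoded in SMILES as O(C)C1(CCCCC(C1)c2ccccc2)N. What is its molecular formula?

Heavy atoms from the SMILES: 14 C, 1 N, 1 O.
Implicit hydrogens by atom environment:
  5 × C: 2 H each → 10
  5 × C (aromatic): 1 H each → 5
  1 × C: 3 H
  1 × C: 1 H
  1 × C: no H
  1 × C (aromatic): no H
  1 × N: 2 H
  1 × O: no H
  Total hydrogens = 21.
Molecular formula: C14H21NO

C14H21NO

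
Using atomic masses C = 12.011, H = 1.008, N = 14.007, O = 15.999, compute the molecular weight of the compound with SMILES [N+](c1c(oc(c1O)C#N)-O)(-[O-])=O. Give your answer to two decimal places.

170.08

Molecular formula: C5H2N2O5.
M = 5×12.011 + 2×1.008 + 2×14.007 + 5×15.999 = 170.08 g/mol.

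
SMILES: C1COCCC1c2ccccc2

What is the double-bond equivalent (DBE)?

Molecular formula from the SMILES: C11H14O.
DoU = (2C + 2 + N − H − X)/2 = (2·11 + 2 + 0 − 14 − 0)/2 = 10/2 = 5.
(Structurally: 2 ring(s) + 3 π bond(s) = 5.)

5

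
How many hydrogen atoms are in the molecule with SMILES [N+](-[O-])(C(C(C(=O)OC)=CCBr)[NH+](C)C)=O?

Hydrogens are implicit in SMILES; fill each atom to its normal valence:
  3 × C: 3 H each → 9
  3 × O: no H
  2 × C: 1 H each → 2
  2 × C: no H
  1 × Br: no H
  1 × C: 2 H
  1 × N (charge +1): 1 H
  1 × N (charge +1): no H
  1 × O (charge -1): no H
  Total hydrogens = 14.

14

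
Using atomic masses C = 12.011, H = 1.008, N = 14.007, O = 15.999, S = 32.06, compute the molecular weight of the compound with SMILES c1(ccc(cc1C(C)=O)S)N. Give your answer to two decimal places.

167.23

Molecular formula: C8H9NOS.
M = 8×12.011 + 9×1.008 + 1×14.007 + 1×15.999 + 1×32.06 = 167.23 g/mol.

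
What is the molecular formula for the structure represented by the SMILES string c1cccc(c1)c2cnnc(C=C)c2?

C12H10N2

Heavy atoms from the SMILES: 12 C, 2 N.
Implicit hydrogens by atom environment:
  7 × C (aromatic): 1 H each → 7
  3 × C (aromatic): no H
  2 × N (aromatic): no H
  1 × C: 2 H
  1 × C: 1 H
  Total hydrogens = 10.
Molecular formula: C12H10N2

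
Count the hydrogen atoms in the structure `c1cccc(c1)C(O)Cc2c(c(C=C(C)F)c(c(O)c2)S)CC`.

21

Hydrogens are implicit in SMILES; fill each atom to its normal valence:
  6 × C (aromatic): 1 H each → 6
  6 × C (aromatic): no H
  2 × C: 3 H each → 6
  2 × C: 2 H each → 4
  2 × C: 1 H each → 2
  2 × O: 1 H each → 2
  1 × C: no H
  1 × F: no H
  1 × S: 1 H
  Total hydrogens = 21.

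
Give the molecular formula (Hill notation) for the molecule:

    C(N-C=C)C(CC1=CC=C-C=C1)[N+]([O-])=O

Heavy atoms from the SMILES: 11 C, 2 N, 2 O.
Implicit hydrogens by atom environment:
  5 × C (aromatic): 1 H each → 5
  3 × C: 2 H each → 6
  2 × C: 1 H each → 2
  1 × C (aromatic): no H
  1 × N: 1 H
  1 × N (charge +1): no H
  1 × O: no H
  1 × O (charge -1): no H
  Total hydrogens = 14.
Molecular formula: C11H14N2O2

C11H14N2O2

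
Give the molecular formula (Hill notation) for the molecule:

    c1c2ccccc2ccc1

Heavy atoms from the SMILES: 10 C.
Implicit hydrogens by atom environment:
  8 × C (aromatic): 1 H each → 8
  2 × C (aromatic): no H
  Total hydrogens = 8.
Molecular formula: C10H8

C10H8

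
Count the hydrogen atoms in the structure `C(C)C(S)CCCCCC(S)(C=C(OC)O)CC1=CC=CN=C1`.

Hydrogens are implicit in SMILES; fill each atom to its normal valence:
  7 × C: 2 H each → 14
  4 × C (aromatic): 1 H each → 4
  2 × C: 3 H each → 6
  2 × C: 1 H each → 2
  2 × C: no H
  2 × S: 1 H each → 2
  1 × C (aromatic): no H
  1 × N (aromatic): no H
  1 × O: 1 H
  1 × O: no H
  Total hydrogens = 29.

29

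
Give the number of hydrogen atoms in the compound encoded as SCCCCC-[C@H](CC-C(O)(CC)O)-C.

26

Hydrogens are implicit in SMILES; fill each atom to its normal valence:
  8 × C: 2 H each → 16
  2 × C: 3 H each → 6
  2 × O: 1 H each → 2
  1 × C: 1 H
  1 × C: no H
  1 × S: 1 H
  Total hydrogens = 26.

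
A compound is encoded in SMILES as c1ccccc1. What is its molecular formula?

Heavy atoms from the SMILES: 6 C.
Implicit hydrogens by atom environment:
  6 × C (aromatic): 1 H each → 6
  Total hydrogens = 6.
Molecular formula: C6H6

C6H6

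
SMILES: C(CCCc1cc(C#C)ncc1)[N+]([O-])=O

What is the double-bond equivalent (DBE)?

Molecular formula from the SMILES: C11H12N2O2.
DoU = (2C + 2 + N − H − X)/2 = (2·11 + 2 + 2 − 12 − 0)/2 = 14/2 = 7.
(Structurally: 1 ring(s) + 6 π bond(s) = 7.)

7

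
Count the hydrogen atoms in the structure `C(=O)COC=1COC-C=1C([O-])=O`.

7

Hydrogens are implicit in SMILES; fill each atom to its normal valence:
  4 × O: no H
  3 × C: 2 H each → 6
  3 × C: no H
  1 × C: 1 H
  1 × O (charge -1): no H
  Total hydrogens = 7.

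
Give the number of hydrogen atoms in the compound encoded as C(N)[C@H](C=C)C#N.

8

Hydrogens are implicit in SMILES; fill each atom to its normal valence:
  2 × C: 2 H each → 4
  2 × C: 1 H each → 2
  1 × C: no H
  1 × N: 2 H
  1 × N: no H
  Total hydrogens = 8.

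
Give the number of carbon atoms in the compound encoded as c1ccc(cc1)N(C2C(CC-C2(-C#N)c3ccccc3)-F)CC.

The symbol for carbon appears 20 times in the SMILES. Lowercase c denotes aromatic carbon and counts toward C.

20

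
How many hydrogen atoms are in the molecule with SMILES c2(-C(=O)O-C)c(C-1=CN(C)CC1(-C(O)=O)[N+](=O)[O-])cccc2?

14

Hydrogens are implicit in SMILES; fill each atom to its normal valence:
  4 × C (aromatic): 1 H each → 4
  4 × C: no H
  4 × O: no H
  2 × C: 3 H each → 6
  2 × C (aromatic): no H
  1 × C: 2 H
  1 × C: 1 H
  1 × N: no H
  1 × N (charge +1): no H
  1 × O: 1 H
  1 × O (charge -1): no H
  Total hydrogens = 14.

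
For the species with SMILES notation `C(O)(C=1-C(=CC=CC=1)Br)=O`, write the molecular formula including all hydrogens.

C7H5BrO2

Heavy atoms from the SMILES: 1 Br, 7 C, 2 O.
Implicit hydrogens by atom environment:
  4 × C (aromatic): 1 H each → 4
  2 × C (aromatic): no H
  1 × Br: no H
  1 × C: no H
  1 × O: 1 H
  1 × O: no H
  Total hydrogens = 5.
Molecular formula: C7H5BrO2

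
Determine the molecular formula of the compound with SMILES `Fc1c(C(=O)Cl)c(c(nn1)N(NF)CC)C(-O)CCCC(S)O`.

C12H17ClF2N4O3S

Heavy atoms from the SMILES: 12 C, 1 Cl, 2 F, 4 N, 3 O, 1 S.
Implicit hydrogens by atom environment:
  4 × C: 2 H each → 8
  4 × C (aromatic): no H
  2 × C: 1 H each → 2
  2 × F: no H
  2 × N (aromatic): no H
  2 × O: 1 H each → 2
  1 × C: 3 H
  1 × C: no H
  1 × Cl: no H
  1 × N: 1 H
  1 × N: no H
  1 × O: no H
  1 × S: 1 H
  Total hydrogens = 17.
Molecular formula: C12H17ClF2N4O3S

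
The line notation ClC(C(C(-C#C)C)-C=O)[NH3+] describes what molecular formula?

Heavy atoms from the SMILES: 7 C, 1 Cl, 1 N, 1 O.
Implicit hydrogens by atom environment:
  5 × C: 1 H each → 5
  1 × C: 3 H
  1 × C: no H
  1 × Cl: no H
  1 × N (charge +1): 3 H
  1 × O: no H
  Total hydrogens = 11.
Net charge +1.
Molecular formula: C7H11ClNO+

C7H11ClNO+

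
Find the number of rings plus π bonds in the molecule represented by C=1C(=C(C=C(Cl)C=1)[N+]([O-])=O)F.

Molecular formula from the SMILES: C6H3ClFNO2.
DoU = (2C + 2 + N − H − X)/2 = (2·6 + 2 + 1 − 3 − 2)/2 = 10/2 = 5.
(Structurally: 1 ring(s) + 4 π bond(s) = 5.)

5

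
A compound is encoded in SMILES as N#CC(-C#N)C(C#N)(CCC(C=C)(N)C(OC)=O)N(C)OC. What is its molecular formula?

C14H19N5O3

Heavy atoms from the SMILES: 14 C, 5 N, 3 O.
Implicit hydrogens by atom environment:
  6 × C: no H
  4 × N: no H
  3 × C: 3 H each → 9
  3 × C: 2 H each → 6
  3 × O: no H
  2 × C: 1 H each → 2
  1 × N: 2 H
  Total hydrogens = 19.
Molecular formula: C14H19N5O3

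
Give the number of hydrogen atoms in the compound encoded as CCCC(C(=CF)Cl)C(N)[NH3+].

Hydrogens are implicit in SMILES; fill each atom to its normal valence:
  3 × C: 1 H each → 3
  2 × C: 2 H each → 4
  1 × C: 3 H
  1 × C: no H
  1 × Cl: no H
  1 × F: no H
  1 × N (charge +1): 3 H
  1 × N: 2 H
  Total hydrogens = 15.

15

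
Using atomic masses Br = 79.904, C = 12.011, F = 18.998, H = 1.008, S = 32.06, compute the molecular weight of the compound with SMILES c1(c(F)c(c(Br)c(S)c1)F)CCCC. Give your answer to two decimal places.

281.16

Molecular formula: C10H11BrF2S.
M = 1×79.904 + 10×12.011 + 2×18.998 + 11×1.008 + 1×32.06 = 281.16 g/mol.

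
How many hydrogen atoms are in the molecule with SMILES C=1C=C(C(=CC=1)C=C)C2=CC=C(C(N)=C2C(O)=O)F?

Hydrogens are implicit in SMILES; fill each atom to its normal valence:
  6 × C (aromatic): 1 H each → 6
  6 × C (aromatic): no H
  1 × C: 2 H
  1 × C: 1 H
  1 × C: no H
  1 × F: no H
  1 × N: 2 H
  1 × O: 1 H
  1 × O: no H
  Total hydrogens = 12.

12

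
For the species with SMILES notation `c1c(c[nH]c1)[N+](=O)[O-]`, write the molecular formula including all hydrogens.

Heavy atoms from the SMILES: 4 C, 2 N, 2 O.
Implicit hydrogens by atom environment:
  3 × C (aromatic): 1 H each → 3
  1 × C (aromatic): no H
  1 × N (aromatic): 1 H
  1 × N (charge +1): no H
  1 × O: no H
  1 × O (charge -1): no H
  Total hydrogens = 4.
Molecular formula: C4H4N2O2

C4H4N2O2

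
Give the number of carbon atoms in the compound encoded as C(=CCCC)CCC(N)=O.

The symbol for carbon appears 8 times in the SMILES.

8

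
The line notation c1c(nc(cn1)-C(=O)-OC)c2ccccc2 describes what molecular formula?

Heavy atoms from the SMILES: 12 C, 2 N, 2 O.
Implicit hydrogens by atom environment:
  7 × C (aromatic): 1 H each → 7
  3 × C (aromatic): no H
  2 × N (aromatic): no H
  2 × O: no H
  1 × C: 3 H
  1 × C: no H
  Total hydrogens = 10.
Molecular formula: C12H10N2O2

C12H10N2O2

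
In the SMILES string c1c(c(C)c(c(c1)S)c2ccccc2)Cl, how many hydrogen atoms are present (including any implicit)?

Hydrogens are implicit in SMILES; fill each atom to its normal valence:
  7 × C (aromatic): 1 H each → 7
  5 × C (aromatic): no H
  1 × C: 3 H
  1 × Cl: no H
  1 × S: 1 H
  Total hydrogens = 11.

11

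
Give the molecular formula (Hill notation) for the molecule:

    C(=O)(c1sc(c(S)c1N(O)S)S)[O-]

Heavy atoms from the SMILES: 5 C, 1 N, 3 O, 4 S.
Implicit hydrogens by atom environment:
  4 × C (aromatic): no H
  3 × S: 1 H each → 3
  1 × C: no H
  1 × N: no H
  1 × O: 1 H
  1 × O: no H
  1 × O (charge -1): no H
  1 × S (aromatic): no H
  Total hydrogens = 4.
Net charge -1.
Molecular formula: C5H4NO3S4-

C5H4NO3S4-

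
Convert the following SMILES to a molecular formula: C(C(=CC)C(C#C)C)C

Heavy atoms from the SMILES: 9 C.
Implicit hydrogens by atom environment:
  3 × C: 3 H each → 9
  3 × C: 1 H each → 3
  2 × C: no H
  1 × C: 2 H
  Total hydrogens = 14.
Molecular formula: C9H14

C9H14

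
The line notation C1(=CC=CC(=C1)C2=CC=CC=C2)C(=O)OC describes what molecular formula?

C14H12O2

Heavy atoms from the SMILES: 14 C, 2 O.
Implicit hydrogens by atom environment:
  9 × C (aromatic): 1 H each → 9
  3 × C (aromatic): no H
  2 × O: no H
  1 × C: 3 H
  1 × C: no H
  Total hydrogens = 12.
Molecular formula: C14H12O2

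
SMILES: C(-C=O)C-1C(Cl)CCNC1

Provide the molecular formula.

Heavy atoms from the SMILES: 7 C, 1 Cl, 1 N, 1 O.
Implicit hydrogens by atom environment:
  4 × C: 2 H each → 8
  3 × C: 1 H each → 3
  1 × Cl: no H
  1 × N: 1 H
  1 × O: no H
  Total hydrogens = 12.
Molecular formula: C7H12ClNO

C7H12ClNO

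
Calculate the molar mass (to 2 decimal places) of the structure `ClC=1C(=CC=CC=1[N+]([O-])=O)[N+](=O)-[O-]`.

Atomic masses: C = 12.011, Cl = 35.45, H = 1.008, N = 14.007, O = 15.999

Molecular formula: C6H3ClN2O4.
M = 6×12.011 + 1×35.45 + 3×1.008 + 2×14.007 + 4×15.999 = 202.55 g/mol.

202.55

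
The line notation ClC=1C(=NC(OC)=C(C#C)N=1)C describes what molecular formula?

C8H7ClN2O

Heavy atoms from the SMILES: 8 C, 1 Cl, 2 N, 1 O.
Implicit hydrogens by atom environment:
  4 × C (aromatic): no H
  2 × C: 3 H each → 6
  2 × N (aromatic): no H
  1 × C: 1 H
  1 × C: no H
  1 × Cl: no H
  1 × O: no H
  Total hydrogens = 7.
Molecular formula: C8H7ClN2O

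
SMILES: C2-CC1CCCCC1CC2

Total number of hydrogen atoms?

18

Hydrogens are implicit in SMILES; fill each atom to its normal valence:
  8 × C: 2 H each → 16
  2 × C: 1 H each → 2
  Total hydrogens = 18.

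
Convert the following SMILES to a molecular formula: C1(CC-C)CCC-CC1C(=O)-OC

Heavy atoms from the SMILES: 11 C, 2 O.
Implicit hydrogens by atom environment:
  6 × C: 2 H each → 12
  2 × C: 3 H each → 6
  2 × C: 1 H each → 2
  2 × O: no H
  1 × C: no H
  Total hydrogens = 20.
Molecular formula: C11H20O2

C11H20O2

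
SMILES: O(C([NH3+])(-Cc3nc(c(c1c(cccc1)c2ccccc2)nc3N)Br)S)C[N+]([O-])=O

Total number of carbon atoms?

19

The symbol for carbon appears 19 times in the SMILES. Lowercase c denotes aromatic carbon and counts toward C.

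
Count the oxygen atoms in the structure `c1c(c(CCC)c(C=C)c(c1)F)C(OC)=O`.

The symbol for oxygen appears 2 times in the SMILES.

2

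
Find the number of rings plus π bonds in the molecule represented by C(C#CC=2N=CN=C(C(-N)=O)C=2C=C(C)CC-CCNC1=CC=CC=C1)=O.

Molecular formula from the SMILES: C21H22N4O2.
DoU = (2C + 2 + N − H − X)/2 = (2·21 + 2 + 4 − 22 − 0)/2 = 26/2 = 13.
(Structurally: 2 ring(s) + 11 π bond(s) = 13.)

13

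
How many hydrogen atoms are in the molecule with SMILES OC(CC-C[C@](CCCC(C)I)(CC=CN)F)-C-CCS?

31

Hydrogens are implicit in SMILES; fill each atom to its normal valence:
  10 × C: 2 H each → 20
  4 × C: 1 H each → 4
  1 × C: 3 H
  1 × C: no H
  1 × F: no H
  1 × I: no H
  1 × N: 2 H
  1 × O: 1 H
  1 × S: 1 H
  Total hydrogens = 31.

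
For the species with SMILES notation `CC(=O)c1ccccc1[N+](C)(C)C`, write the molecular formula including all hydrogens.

Heavy atoms from the SMILES: 11 C, 1 N, 1 O.
Implicit hydrogens by atom environment:
  4 × C: 3 H each → 12
  4 × C (aromatic): 1 H each → 4
  2 × C (aromatic): no H
  1 × C: no H
  1 × N (charge +1): no H
  1 × O: no H
  Total hydrogens = 16.
Net charge +1.
Molecular formula: C11H16NO+

C11H16NO+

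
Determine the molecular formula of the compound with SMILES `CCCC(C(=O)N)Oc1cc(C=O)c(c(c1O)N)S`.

Heavy atoms from the SMILES: 12 C, 2 N, 4 O, 1 S.
Implicit hydrogens by atom environment:
  5 × C (aromatic): no H
  3 × O: no H
  2 × C: 2 H each → 4
  2 × C: 1 H each → 2
  2 × N: 2 H each → 4
  1 × C: 3 H
  1 × C (aromatic): 1 H
  1 × C: no H
  1 × O: 1 H
  1 × S: 1 H
  Total hydrogens = 16.
Molecular formula: C12H16N2O4S

C12H16N2O4S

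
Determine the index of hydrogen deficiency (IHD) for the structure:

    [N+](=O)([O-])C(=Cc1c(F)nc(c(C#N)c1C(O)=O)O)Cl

Molecular formula from the SMILES: C9H3ClFN3O5.
DoU = (2C + 2 + N − H − X)/2 = (2·9 + 2 + 3 − 3 − 2)/2 = 18/2 = 9.
(Structurally: 1 ring(s) + 8 π bond(s) = 9.)

9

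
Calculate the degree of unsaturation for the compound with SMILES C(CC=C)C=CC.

Molecular formula from the SMILES: C7H12.
DoU = (2C + 2 + N − H − X)/2 = (2·7 + 2 + 0 − 12 − 0)/2 = 4/2 = 2.
(Structurally: 0 ring(s) + 2 π bond(s) = 2.)

2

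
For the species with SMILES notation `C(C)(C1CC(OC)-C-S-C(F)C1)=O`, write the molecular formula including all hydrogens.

C9H15FO2S

Heavy atoms from the SMILES: 9 C, 1 F, 2 O, 1 S.
Implicit hydrogens by atom environment:
  3 × C: 2 H each → 6
  3 × C: 1 H each → 3
  2 × C: 3 H each → 6
  2 × O: no H
  1 × C: no H
  1 × F: no H
  1 × S: no H
  Total hydrogens = 15.
Molecular formula: C9H15FO2S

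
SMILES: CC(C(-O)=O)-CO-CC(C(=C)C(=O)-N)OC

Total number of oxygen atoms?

5

The symbol for oxygen appears 5 times in the SMILES.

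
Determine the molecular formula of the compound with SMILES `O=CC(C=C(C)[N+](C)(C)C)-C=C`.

Heavy atoms from the SMILES: 10 C, 1 N, 1 O.
Implicit hydrogens by atom environment:
  4 × C: 3 H each → 12
  4 × C: 1 H each → 4
  1 × C: 2 H
  1 × C: no H
  1 × N (charge +1): no H
  1 × O: no H
  Total hydrogens = 18.
Net charge +1.
Molecular formula: C10H18NO+

C10H18NO+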